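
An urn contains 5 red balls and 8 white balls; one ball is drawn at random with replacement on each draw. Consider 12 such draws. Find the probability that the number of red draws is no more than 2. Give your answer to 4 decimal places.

0.1011

X ~ Binomial(12, 0.384615); P(X ≤ 2) = Σ C(12,k) p^k (1−p)^(12−k) over k:
  k=0: C(12,0)·0.384615^0·0.615385^12 = 0.002950
  k=1: C(12,1)·0.384615^1·0.615385^11 = 0.022122
  k=2: C(12,2)·0.384615^2·0.615385^10 = 0.076044
Total = 0.101115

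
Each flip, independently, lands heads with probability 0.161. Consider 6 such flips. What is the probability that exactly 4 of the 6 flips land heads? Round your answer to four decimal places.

0.0071

X ~ Binomial(n=6, p=0.161).
P(X=4) = C(6,4) · p^4 · (1−p)^2
= 15 · 0.0006719 · 0.70392 = 0.007094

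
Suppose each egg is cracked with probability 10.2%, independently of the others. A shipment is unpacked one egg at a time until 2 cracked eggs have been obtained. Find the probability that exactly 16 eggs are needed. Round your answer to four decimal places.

Y = trial on which the second success occurs; negative binomial, r=2, p=0.102.
P(Y=16) = C(15,1) · p^2 · (1−p)^14
= 15 · 0.010404 · 0.22175 = 0.034607

0.0346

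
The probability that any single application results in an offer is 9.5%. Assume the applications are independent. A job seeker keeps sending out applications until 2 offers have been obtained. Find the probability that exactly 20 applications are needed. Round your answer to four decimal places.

0.0284

Y = trial on which the second success occurs; negative binomial, r=2, p=0.095.
P(Y=20) = C(19,1) · p^2 · (1−p)^18
= 19 · 0.009025 · 0.16583 = 0.028436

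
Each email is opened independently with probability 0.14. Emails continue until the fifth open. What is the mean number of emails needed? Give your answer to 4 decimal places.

Y = total emails until the fifth success; negative binomial with r=5, p=0.14.
E[Y] = r / p = 5 / 0.14 = 35.714286

35.7143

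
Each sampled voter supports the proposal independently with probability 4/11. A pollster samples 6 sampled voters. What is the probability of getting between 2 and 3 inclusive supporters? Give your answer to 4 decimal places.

X ~ Binomial(6, 0.363636); P(2 ≤ X ≤ 3) = Σ C(6,k) p^k (1−p)^(6−k) over k:
  k=2: C(6,2)·0.363636^2·0.636364^4 = 0.325272
  k=3: C(6,3)·0.363636^3·0.636364^3 = 0.247827
Total = 0.573099

0.5731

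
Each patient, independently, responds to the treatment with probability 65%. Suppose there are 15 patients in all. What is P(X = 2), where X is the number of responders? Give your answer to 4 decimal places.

0.0001

X ~ Binomial(n=15, p=0.65).
P(X=2) = C(15,2) · p^2 · (1−p)^13
= 105 · 0.4225 · 1.1827e-06 = 0.000052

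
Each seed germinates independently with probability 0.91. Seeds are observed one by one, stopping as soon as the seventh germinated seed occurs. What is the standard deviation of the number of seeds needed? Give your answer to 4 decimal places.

Y = total seeds until the seventh success; negative binomial with r=7, p=0.91.
SD(Y) = √[r(1−p)/p²] = √(0.760778) = 0.872226

0.8722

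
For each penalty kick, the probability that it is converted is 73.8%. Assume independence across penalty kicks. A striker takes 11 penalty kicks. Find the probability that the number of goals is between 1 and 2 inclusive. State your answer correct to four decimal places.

X ~ Binomial(11, 0.738); P(1 ≤ X ≤ 2) = Σ C(11,k) p^k (1−p)^(11−k) over k:
  k=1: C(11,1)·0.738^1·0.262^10 = 0.000012
  k=2: C(11,2)·0.738^2·0.262^9 = 0.000174
Total = 0.000187

0.0002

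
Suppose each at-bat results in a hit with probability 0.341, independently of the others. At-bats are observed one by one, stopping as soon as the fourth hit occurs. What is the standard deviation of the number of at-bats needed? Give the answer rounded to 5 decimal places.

Y = total at-bats until the fourth success; negative binomial with r=4, p=0.341.
SD(Y) = √[r(1−p)/p²] = √(22.6692237) = 4.7612208

4.76122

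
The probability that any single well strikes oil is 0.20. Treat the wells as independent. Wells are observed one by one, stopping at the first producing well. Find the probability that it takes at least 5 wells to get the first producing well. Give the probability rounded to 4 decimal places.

Y = number of wells to the first success; geometric, p = 0.20.
P(Y > 4) = P(first 4 all fail) = (1−p)^4 = 0.409600

0.4096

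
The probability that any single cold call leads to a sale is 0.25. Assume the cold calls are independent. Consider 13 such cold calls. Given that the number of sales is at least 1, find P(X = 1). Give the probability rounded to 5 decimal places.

0.10545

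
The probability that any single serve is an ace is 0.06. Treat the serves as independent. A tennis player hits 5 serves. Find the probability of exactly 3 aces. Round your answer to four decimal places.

0.0019

X ~ Binomial(n=5, p=0.06).
P(X=3) = C(5,3) · p^3 · (1−p)^2
= 10 · 0.000216 · 0.8836 = 0.001909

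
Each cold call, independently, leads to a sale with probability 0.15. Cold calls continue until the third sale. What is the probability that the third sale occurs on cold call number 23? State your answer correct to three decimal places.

Y = trial on which the third success occurs; negative binomial, r=3, p=0.15.
P(Y=23) = C(22,2) · p^3 · (1−p)^20
= 231 · 0.003375 · 0.03876 = 0.03022

0.030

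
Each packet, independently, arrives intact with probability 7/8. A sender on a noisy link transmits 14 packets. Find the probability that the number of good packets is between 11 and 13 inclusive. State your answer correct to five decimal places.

X ~ Binomial(14, 0.875); P(11 ≤ X ≤ 13) = Σ C(14,k) p^k (1−p)^(14−k) over k:
  k=11: C(14,11)·0.875^11·0.125^3 = 0.1636515
  k=12: C(14,12)·0.875^12·0.125^2 = 0.2863901
  k=13: C(14,13)·0.875^13·0.125^1 = 0.3084201
Total = 0.7584618

0.75846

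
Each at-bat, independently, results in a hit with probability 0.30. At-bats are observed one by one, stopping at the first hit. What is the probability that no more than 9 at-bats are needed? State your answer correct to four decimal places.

0.9596

Y = number of at-bats to the first success; geometric, p = 0.30.
P(Y ≤ 9) = 1 − (1−p)^9 = 1 − 0.040354 = 0.959646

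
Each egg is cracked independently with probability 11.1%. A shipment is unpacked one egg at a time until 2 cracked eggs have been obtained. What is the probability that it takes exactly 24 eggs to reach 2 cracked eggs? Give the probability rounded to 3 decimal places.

Y = trial on which the second success occurs; negative binomial, r=2, p=0.111.
P(Y=24) = C(23,1) · p^2 · (1−p)^22
= 23 · 0.012321 · 0.075134 = 0.02129

0.021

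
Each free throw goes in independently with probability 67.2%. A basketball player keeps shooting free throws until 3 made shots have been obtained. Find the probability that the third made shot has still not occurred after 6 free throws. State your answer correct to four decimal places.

0.0950

Needing more than 6 free throws ⇔ fewer than 3 successes in the first 6. With X ~ Binomial(6, 0.672), P(Y > 6) = P(X ≤ 2).
  k=0: C(6,0)·0.672^0·0.328^6 = 0.001245
  k=1: C(6,1)·0.672^1·0.328^5 = 0.015307
  k=2: C(6,2)·0.672^2·0.328^4 = 0.078402
P(X ≤ 2) = 0.094954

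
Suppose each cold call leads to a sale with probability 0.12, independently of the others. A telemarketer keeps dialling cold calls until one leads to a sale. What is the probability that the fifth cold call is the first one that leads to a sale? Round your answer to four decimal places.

Geometric (trials to first success), p = 0.12.
P(Y = 5) = (1−p)^4 · p = 0.5997 · 0.12 = 0.071963

0.0720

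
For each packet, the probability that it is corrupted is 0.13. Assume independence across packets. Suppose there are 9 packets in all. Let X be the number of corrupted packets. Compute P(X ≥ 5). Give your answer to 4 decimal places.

X ~ Binomial(9, 0.13); P(X ≥ 5) = Σ C(9,k) p^k (1−p)^(9−k) over k:
  k=5: C(9,5)·0.13^5·0.87^4 = 0.002680
  k=6: C(9,6)·0.13^6·0.87^3 = 0.000267
  k=7: C(9,7)·0.13^7·0.87^2 = 0.000017
  k=8: C(9,8)·0.13^8·0.87^1 = 0.000001
  k=9: C(9,9)·0.13^9·0.87^0 = 0.000000
Total = 0.002965

0.0030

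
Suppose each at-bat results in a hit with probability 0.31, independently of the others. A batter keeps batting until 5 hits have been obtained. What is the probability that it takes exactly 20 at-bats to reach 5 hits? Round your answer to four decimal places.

0.0425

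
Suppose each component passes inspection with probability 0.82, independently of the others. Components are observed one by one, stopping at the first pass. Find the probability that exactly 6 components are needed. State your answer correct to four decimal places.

Geometric (trials to first success), p = 0.82.
P(Y = 6) = (1−p)^5 · p = 0.00018896 · 0.82 = 0.000155

0.0002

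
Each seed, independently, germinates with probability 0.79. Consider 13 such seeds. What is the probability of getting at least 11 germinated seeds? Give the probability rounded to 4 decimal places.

X ~ Binomial(13, 0.79); P(X ≥ 11) = Σ C(13,k) p^k (1−p)^(13−k) over k:
  k=11: C(13,11)·0.79^11·0.21^2 = 0.257295
  k=12: C(13,12)·0.79^12·0.21^1 = 0.161320
  k=13: C(13,13)·0.79^13·0.21^0 = 0.046682
Total = 0.465297

0.4653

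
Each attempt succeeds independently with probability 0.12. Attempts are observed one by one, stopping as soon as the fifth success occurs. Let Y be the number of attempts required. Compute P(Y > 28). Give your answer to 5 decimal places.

Needing more than 28 attempts ⇔ fewer than 5 successes in the first 28. With X ~ Binomial(28, 0.12), P(Y > 28) = P(X ≤ 4).
  k=0: C(28,0)·0.12^0·0.88^28 = 0.0278943
  k=1: C(28,1)·0.12^1·0.88^27 = 0.1065054
  k=2: C(28,2)·0.12^2·0.88^26 = 0.1960667
  k=3: C(28,3)·0.12^3·0.88^25 = 0.2317152
  k=4: C(28,4)·0.12^4·0.88^24 = 0.1974845
P(X ≤ 4) = 0.7596659

0.75967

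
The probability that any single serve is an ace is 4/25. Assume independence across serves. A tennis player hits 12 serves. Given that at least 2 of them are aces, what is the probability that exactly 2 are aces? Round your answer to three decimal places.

0.497

X ~ Binomial(12, 0.16). Want P(X=2 | X≥2) = P(X=2) / P(X≥2).
P(X=2) = C(12,2)·0.16^2·0.84^10 = 0.29551
P(X≥2) = 1 − 0.12341 − 0.28208 = 0.59451
Ratio = 0.29551 / 0.59451 = 0.49707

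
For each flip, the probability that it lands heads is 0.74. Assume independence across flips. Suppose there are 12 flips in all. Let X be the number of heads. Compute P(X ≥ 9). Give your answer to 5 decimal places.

0.61763

X ~ Binomial(12, 0.74); P(X ≥ 9) = Σ C(12,k) p^k (1−p)^(12−k) over k:
  k=9: C(12,9)·0.74^9·0.26^3 = 0.2572931
  k=10: C(12,10)·0.74^10·0.26^2 = 0.2196888
  k=11: C(12,11)·0.74^11·0.26^1 = 0.1136851
  k=12: C(12,12)·0.74^12·0.26^0 = 0.0269638
Total = 0.6176308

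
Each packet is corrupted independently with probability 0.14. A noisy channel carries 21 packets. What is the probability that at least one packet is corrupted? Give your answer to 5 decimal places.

0.95788

P(at least one) = 1 − P(none) = 1 − (1 − 0.14)^21
= 1 − 0.0421180 = 0.9578820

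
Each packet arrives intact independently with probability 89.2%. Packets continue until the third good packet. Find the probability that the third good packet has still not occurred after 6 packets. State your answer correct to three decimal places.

0.002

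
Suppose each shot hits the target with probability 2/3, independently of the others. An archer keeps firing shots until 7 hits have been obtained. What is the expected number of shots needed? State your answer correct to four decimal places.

10.5000

Y = total shots until the seventh success; negative binomial with r=7, p=0.666667.
E[Y] = r / p = 7 / 0.666667 = 10.500000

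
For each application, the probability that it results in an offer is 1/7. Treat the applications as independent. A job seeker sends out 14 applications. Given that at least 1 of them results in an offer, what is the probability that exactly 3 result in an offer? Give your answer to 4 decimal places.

X ~ Binomial(14, 0.142857). Want P(X=3 | X≥1) = P(X=3) / P(X≥1).
P(X=3) = C(14,3)·0.142857^3·0.857143^11 = 0.194712
P(X≥1) = 1 − 0.115543 = 0.884457
Ratio = 0.194712 / 0.884457 = 0.220149

0.2201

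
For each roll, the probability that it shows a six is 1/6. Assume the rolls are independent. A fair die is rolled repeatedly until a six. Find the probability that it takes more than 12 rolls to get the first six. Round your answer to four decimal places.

0.1122

Y = number of rolls to the first success; geometric, p = 0.166667.
P(Y > 12) = P(first 12 all fail) = (1−p)^12 = 0.112157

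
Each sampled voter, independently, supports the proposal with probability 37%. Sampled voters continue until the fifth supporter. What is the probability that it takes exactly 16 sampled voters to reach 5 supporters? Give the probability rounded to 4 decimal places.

Y = trial on which the fifth success occurs; negative binomial, r=5, p=0.37.
P(Y=16) = C(15,4) · p^5 · (1−p)^11
= 1365 · 0.0069344 · 0.0062051 = 0.058734

0.0587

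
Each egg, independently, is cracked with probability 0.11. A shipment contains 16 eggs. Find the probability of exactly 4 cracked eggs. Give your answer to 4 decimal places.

X ~ Binomial(n=16, p=0.11).
P(X=4) = C(16,4) · p^4 · (1−p)^12
= 1820 · 0.00014641 · 0.24699 = 0.065815

0.0658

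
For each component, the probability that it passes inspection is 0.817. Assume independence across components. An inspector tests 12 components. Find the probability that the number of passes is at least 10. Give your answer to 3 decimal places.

0.619

X ~ Binomial(12, 0.817); P(X ≥ 10) = Σ C(12,k) p^k (1−p)^(12−k) over k:
  k=10: C(12,10)·0.817^10·0.183^2 = 0.29286
  k=11: C(12,11)·0.817^11·0.183^1 = 0.23773
  k=12: C(12,12)·0.817^12·0.183^0 = 0.08844
Total = 0.61903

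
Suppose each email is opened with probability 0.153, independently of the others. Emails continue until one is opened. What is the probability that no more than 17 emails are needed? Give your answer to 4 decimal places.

0.9406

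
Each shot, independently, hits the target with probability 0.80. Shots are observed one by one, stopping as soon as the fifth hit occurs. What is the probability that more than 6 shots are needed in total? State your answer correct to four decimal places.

Needing more than 6 shots ⇔ fewer than 5 successes in the first 6. With X ~ Binomial(6, 0.80), P(Y > 6) = P(X ≤ 4).
  k=0: C(6,0)·0.80^0·0.20^6 = 0.000064
  k=1: C(6,1)·0.80^1·0.20^5 = 0.001536
  k=2: C(6,2)·0.80^2·0.20^4 = 0.015360
  k=3: C(6,3)·0.80^3·0.20^3 = 0.081920
  k=4: C(6,4)·0.80^4·0.20^2 = 0.245760
P(X ≤ 4) = 0.344640

0.3446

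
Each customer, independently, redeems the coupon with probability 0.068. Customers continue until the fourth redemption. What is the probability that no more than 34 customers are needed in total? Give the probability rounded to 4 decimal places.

Finishing within 34 customers ⇔ at least 4 successes in the first 34. With X ~ Binomial(34, 0.068), P(Y ≤ 34) = 1 − P(X ≤ 3).
  k=0: C(34,0)·0.068^0·0.932^34 = 0.091231
  k=1: C(34,1)·0.068^1·0.932^33 = 0.226315
  k=2: C(34,2)·0.068^2·0.932^32 = 0.272452
  k=3: C(34,3)·0.068^3·0.932^31 = 0.212037
1 − 0.802034 = 0.197966

0.1980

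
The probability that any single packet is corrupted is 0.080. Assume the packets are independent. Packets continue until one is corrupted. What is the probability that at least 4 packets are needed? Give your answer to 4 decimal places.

Y = number of packets to the first success; geometric, p = 0.08.
P(Y > 3) = P(first 3 all fail) = (1−p)^3 = 0.778688

0.7787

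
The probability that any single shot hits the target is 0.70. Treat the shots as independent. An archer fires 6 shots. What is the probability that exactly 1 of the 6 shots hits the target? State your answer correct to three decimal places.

X ~ Binomial(n=6, p=0.70).
P(X=1) = C(6,1) · p^1 · (1−p)^5
= 6 · 0.7 · 0.00243 = 0.01021

0.010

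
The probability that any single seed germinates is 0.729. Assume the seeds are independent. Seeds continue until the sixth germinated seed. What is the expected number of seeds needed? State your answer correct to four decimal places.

8.2305

Y = total seeds until the sixth success; negative binomial with r=6, p=0.729.
E[Y] = r / p = 6 / 0.729 = 8.230453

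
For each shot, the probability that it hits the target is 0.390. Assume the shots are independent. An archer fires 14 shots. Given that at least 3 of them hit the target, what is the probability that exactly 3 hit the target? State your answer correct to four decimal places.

0.0985

X ~ Binomial(14, 0.39). Want P(X=3 | X≥3) = P(X=3) / P(X≥3).
P(X=3) = C(14,3)·0.39^3·0.61^11 = 0.093956
P(X≥3) = 1 − 0.000988 − 0.008841 − 0.036739 = 0.953433
Ratio = 0.093956 / 0.953433 = 0.098545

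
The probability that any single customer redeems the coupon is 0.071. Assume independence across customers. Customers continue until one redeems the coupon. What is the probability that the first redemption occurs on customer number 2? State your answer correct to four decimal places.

Geometric (trials to first success), p = 0.071.
P(Y = 2) = (1−p)^1 · p = 0.929 · 0.071 = 0.065959

0.0660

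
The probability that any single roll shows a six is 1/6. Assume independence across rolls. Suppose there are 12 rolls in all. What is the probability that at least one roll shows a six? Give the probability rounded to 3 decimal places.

P(at least one) = 1 − P(none) = 1 − (1 − 0.166667)^12
= 1 − 0.11216 = 0.88784

0.888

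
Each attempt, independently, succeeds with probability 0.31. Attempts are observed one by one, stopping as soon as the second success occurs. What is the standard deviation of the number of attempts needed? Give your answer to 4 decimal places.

Y = total attempts until the second success; negative binomial with r=2, p=0.31.
SD(Y) = √[r(1−p)/p²] = √(14.360042) = 3.789465

3.7895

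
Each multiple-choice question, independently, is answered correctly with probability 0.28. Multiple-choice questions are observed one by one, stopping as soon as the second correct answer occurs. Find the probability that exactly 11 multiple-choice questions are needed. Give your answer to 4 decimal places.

0.0408

Y = trial on which the second success occurs; negative binomial, r=2, p=0.28.
P(Y=11) = C(10,1) · p^2 · (1−p)^9
= 10 · 0.0784 · 0.051999 = 0.040767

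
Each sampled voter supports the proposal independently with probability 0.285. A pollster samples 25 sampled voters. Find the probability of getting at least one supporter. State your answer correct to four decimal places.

P(at least one) = 1 − P(none) = 1 − (1 − 0.285)^25
= 1 − 0.000228 = 0.999772

0.9998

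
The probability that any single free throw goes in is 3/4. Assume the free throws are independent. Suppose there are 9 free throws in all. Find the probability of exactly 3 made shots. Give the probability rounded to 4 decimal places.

0.0087

X ~ Binomial(n=9, p=0.75).
P(X=3) = C(9,3) · p^3 · (1−p)^6
= 84 · 0.42188 · 0.00024414 = 0.008652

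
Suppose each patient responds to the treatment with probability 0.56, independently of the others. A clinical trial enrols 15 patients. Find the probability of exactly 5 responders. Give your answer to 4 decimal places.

X ~ Binomial(n=15, p=0.56).
P(X=5) = C(15,5) · p^5 · (1−p)^10
= 3003 · 0.055073 · 0.00027197 = 0.044980

0.0450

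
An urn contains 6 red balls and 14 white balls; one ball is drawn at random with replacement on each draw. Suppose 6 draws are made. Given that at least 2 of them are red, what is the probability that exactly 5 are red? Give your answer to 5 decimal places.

X ~ Binomial(6, 0.30). Want P(X=5 | X≥2) = P(X=5) / P(X≥2).
P(X=5) = C(6,5)·0.30^5·0.70^1 = 0.0102060
P(X≥2) = 1 − 0.1176490 − 0.3025260 = 0.5798250
Ratio = 0.0102060 / 0.5798250 = 0.0176019

0.01760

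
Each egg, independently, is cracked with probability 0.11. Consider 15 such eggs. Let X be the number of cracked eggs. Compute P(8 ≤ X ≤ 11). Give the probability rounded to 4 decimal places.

X ~ Binomial(15, 0.11); P(8 ≤ X ≤ 11) = Σ C(15,k) p^k (1−p)^(15−k) over k:
  k=8: C(15,8)·0.11^8·0.89^7 = 0.000061
  k=9: C(15,9)·0.11^9·0.89^6 = 0.000006
  k=10: C(15,10)·0.11^10·0.89^5 = 0.000000
  k=11: C(15,11)·0.11^11·0.89^4 = 0.000000
Total = 0.000067

0.0001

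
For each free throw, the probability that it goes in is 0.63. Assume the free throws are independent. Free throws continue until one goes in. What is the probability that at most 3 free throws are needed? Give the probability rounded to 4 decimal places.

0.9493

Y = number of free throws to the first success; geometric, p = 0.63.
P(Y ≤ 3) = 1 − (1−p)^3 = 1 − 0.050653 = 0.949347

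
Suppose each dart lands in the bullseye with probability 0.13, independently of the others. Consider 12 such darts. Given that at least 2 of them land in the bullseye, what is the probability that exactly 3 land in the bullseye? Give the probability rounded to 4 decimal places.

X ~ Binomial(12, 0.13). Want P(X=3 | X≥2) = P(X=3) / P(X≥2).
P(X=3) = C(12,3)·0.13^3·0.87^9 = 0.138015
P(X≥2) = 1 − 0.188032 − 0.337160 = 0.474808
Ratio = 0.138015 / 0.474808 = 0.290675

0.2907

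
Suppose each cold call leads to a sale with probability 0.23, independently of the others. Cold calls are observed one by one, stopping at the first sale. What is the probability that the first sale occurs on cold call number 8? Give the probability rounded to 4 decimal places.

0.0369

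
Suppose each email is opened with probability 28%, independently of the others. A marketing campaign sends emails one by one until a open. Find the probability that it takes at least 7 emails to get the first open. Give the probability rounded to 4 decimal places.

0.1393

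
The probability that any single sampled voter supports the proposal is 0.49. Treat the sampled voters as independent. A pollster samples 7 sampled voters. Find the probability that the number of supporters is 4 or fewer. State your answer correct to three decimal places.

0.790

X ~ Binomial(7, 0.49); P(X ≤ 4) = Σ C(7,k) p^k (1−p)^(7−k) over k:
  k=0: C(7,0)·0.49^0·0.51^7 = 0.00897
  k=1: C(7,1)·0.49^1·0.51^6 = 0.06036
  k=2: C(7,2)·0.49^2·0.51^5 = 0.17397
  k=3: C(7,3)·0.49^3·0.51^4 = 0.27857
  k=4: C(7,4)·0.49^4·0.51^3 = 0.26765
Total = 0.78951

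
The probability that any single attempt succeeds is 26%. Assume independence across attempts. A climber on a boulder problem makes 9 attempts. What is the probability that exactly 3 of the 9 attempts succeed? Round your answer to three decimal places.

X ~ Binomial(n=9, p=0.26).
P(X=3) = C(9,3) · p^3 · (1−p)^6
= 84 · 0.017576 · 0.16421 = 0.24243

0.242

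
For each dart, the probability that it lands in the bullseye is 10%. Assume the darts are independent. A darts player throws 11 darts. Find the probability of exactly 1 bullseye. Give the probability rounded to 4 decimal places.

0.3835

X ~ Binomial(n=11, p=0.10).
P(X=1) = C(11,1) · p^1 · (1−p)^10
= 11 · 0.1 · 0.34868 = 0.383546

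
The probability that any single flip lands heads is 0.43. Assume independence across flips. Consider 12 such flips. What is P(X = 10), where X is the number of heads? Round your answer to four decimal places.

X ~ Binomial(n=12, p=0.43).
P(X=10) = C(12,10) · p^10 · (1−p)^2
= 66 · 0.00021611 · 0.3249 = 0.004634

0.0046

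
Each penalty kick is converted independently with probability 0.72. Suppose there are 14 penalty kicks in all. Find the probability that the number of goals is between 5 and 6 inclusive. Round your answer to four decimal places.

X ~ Binomial(14, 0.72); P(5 ≤ X ≤ 6) = Σ C(14,k) p^k (1−p)^(14−k) over k:
  k=5: C(14,5)·0.72^5·0.28^9 = 0.004098
  k=6: C(14,6)·0.72^6·0.28^8 = 0.015806
Total = 0.019904

0.0199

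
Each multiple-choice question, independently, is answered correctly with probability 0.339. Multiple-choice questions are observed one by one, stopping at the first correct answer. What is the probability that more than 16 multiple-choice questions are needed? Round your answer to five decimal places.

0.00133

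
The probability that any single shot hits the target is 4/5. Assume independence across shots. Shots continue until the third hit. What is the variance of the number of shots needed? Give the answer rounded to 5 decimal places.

0.93750

Y = total shots until the third success; negative binomial with r=3, p=0.80.
Var(Y) = r(1−p)/p² = 3·0.20 / 0.80² = 0.9375000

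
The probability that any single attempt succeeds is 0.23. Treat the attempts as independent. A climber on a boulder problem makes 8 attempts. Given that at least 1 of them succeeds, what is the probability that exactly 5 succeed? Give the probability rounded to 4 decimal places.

X ~ Binomial(8, 0.23). Want P(X=5 | X≥1) = P(X=5) / P(X≥1).
P(X=5) = C(8,5)·0.23^5·0.77^3 = 0.016455
P(X≥1) = 1 − 0.123574 = 0.876426
Ratio = 0.016455 / 0.876426 = 0.018775

0.0188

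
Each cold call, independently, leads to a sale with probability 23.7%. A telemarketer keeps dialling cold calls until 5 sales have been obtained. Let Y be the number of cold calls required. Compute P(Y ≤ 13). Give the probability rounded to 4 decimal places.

Finishing within 13 cold calls ⇔ at least 5 successes in the first 13. With X ~ Binomial(13, 0.237), P(Y ≤ 13) = 1 − P(X ≤ 4).
  k=0: C(13,0)·0.237^0·0.763^13 = 0.029704
  k=1: C(13,1)·0.237^1·0.763^12 = 0.119946
  k=2: C(13,2)·0.237^2·0.763^11 = 0.223543
  k=3: C(13,3)·0.237^3·0.763^10 = 0.254599
  k=4: C(13,4)·0.237^4·0.763^9 = 0.197706
1 − 0.825499 = 0.174501

0.1745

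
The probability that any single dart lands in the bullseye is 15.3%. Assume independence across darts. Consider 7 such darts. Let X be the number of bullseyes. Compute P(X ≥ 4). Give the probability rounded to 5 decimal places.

X ~ Binomial(7, 0.153); P(X ≥ 4) = Σ C(7,k) p^k (1−p)^(7−k) over k:
  k=4: C(7,4)·0.153^4·0.847^3 = 0.0116542
  k=5: C(7,5)·0.153^5·0.847^2 = 0.0012631
  k=6: C(7,6)·0.153^6·0.847^1 = 0.0000761
  k=7: C(7,7)·0.153^7·0.847^0 = 0.0000020
Total = 0.0129954

0.01300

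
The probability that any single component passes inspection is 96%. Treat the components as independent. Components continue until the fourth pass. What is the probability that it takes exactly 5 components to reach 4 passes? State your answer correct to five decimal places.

0.13590

Y = trial on which the fourth success occurs; negative binomial, r=4, p=0.96.
P(Y=5) = C(4,3) · p^4 · (1−p)^1
= 4 · 0.84935 · 0.04 = 0.1358954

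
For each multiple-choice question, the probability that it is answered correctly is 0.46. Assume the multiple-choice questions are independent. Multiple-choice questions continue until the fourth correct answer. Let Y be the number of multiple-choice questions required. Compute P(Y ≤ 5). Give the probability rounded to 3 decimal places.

Finishing within 5 multiple-choice questions ⇔ at least 4 successes in the first 5. With X ~ Binomial(5, 0.46), P(Y ≤ 5) = 1 − P(X ≤ 3).
  k=0: C(5,0)·0.46^0·0.54^5 = 0.04592
  k=1: C(5,1)·0.46^1·0.54^4 = 0.19557
  k=2: C(5,2)·0.46^2·0.54^3 = 0.33319
  k=3: C(5,3)·0.46^3·0.54^2 = 0.28383
1 − 0.85851 = 0.14149

0.141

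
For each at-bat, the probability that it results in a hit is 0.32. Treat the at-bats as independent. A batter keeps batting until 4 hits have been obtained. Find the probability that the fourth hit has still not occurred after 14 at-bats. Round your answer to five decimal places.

0.29684

Needing more than 14 at-bats ⇔ fewer than 4 successes in the first 14. With X ~ Binomial(14, 0.32), P(Y > 14) = P(X ≤ 3).
  k=0: C(14,0)·0.32^0·0.68^14 = 0.0045199
  k=1: C(14,1)·0.32^1·0.68^13 = 0.0297779
  k=2: C(14,2)·0.32^2·0.68^12 = 0.0910853
  k=3: C(14,3)·0.32^3·0.68^11 = 0.1714547
P(X ≤ 3) = 0.2968377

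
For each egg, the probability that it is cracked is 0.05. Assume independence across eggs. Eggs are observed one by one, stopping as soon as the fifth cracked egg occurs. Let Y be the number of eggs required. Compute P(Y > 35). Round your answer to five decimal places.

Needing more than 35 eggs ⇔ fewer than 5 successes in the first 35. With X ~ Binomial(35, 0.05), P(Y > 35) = P(X ≤ 4).
  k=0: C(35,0)·0.05^0·0.95^35 = 0.1660834
  k=1: C(35,1)·0.05^1·0.95^34 = 0.3059431
  k=2: C(35,2)·0.05^2·0.95^33 = 0.2737385
  k=3: C(35,3)·0.05^3·0.95^32 = 0.1584802
  k=4: C(35,4)·0.05^4·0.95^31 = 0.0667285
P(X ≤ 4) = 0.9709737

0.97097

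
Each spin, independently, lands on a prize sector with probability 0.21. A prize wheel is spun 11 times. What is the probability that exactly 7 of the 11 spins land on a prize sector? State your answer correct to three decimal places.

X ~ Binomial(n=11, p=0.21).
P(X=7) = C(11,7) · p^7 · (1−p)^4
= 330 · 1.8011e-05 · 0.3895 = 0.00232

0.002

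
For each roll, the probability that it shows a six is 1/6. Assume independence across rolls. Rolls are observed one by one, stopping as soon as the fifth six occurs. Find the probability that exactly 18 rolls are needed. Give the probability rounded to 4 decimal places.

0.0286

Y = trial on which the fifth success occurs; negative binomial, r=5, p=0.166667.
P(Y=18) = C(17,4) · p^5 · (1−p)^13
= 2380 · 0.0001286 · 0.093464 = 0.028606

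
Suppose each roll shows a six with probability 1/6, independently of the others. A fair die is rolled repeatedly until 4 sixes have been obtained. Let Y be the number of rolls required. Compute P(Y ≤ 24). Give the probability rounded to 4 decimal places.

0.5845

Finishing within 24 rolls ⇔ at least 4 successes in the first 24. With X ~ Binomial(24, 0.166667), P(Y ≤ 24) = 1 − P(X ≤ 3).
  k=0: C(24,0)·0.166667^0·0.833333^24 = 0.012579
  k=1: C(24,1)·0.166667^1·0.833333^23 = 0.060380
  k=2: C(24,2)·0.166667^2·0.833333^22 = 0.138873
  k=3: C(24,3)·0.166667^3·0.833333^21 = 0.203681
1 − 0.415513 = 0.584487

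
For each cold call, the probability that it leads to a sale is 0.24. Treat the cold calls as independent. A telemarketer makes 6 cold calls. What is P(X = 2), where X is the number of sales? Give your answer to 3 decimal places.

0.288

X ~ Binomial(n=6, p=0.24).
P(X=2) = C(6,2) · p^2 · (1−p)^4
= 15 · 0.0576 · 0.33362 = 0.28825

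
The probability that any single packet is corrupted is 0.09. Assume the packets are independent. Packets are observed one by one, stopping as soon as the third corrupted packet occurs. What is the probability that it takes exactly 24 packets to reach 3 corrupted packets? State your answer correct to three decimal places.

Y = trial on which the third success occurs; negative binomial, r=3, p=0.09.
P(Y=24) = C(23,2) · p^3 · (1−p)^21
= 253 · 0.000729 · 0.138 = 0.02545

0.025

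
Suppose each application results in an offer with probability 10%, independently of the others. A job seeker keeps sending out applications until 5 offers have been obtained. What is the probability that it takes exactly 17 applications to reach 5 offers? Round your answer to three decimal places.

Y = trial on which the fifth success occurs; negative binomial, r=5, p=0.10.
P(Y=17) = C(16,4) · p^5 · (1−p)^12
= 1820 · 1e-05 · 0.28243 = 0.00514

0.005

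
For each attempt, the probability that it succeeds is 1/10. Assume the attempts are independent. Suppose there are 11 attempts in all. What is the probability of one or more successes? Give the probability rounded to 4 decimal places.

0.6862

P(at least one) = 1 − P(none) = 1 − (1 − 0.10)^11
= 1 − 0.313811 = 0.686189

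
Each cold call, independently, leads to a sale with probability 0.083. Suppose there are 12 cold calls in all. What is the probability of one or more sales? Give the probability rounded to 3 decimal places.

0.646

P(at least one) = 1 − P(none) = 1 − (1 − 0.083)^12
= 1 − 0.35353 = 0.64647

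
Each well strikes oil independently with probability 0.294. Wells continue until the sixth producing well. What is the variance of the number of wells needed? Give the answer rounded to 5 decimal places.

49.00736

Y = total wells until the sixth success; negative binomial with r=6, p=0.294.
Var(Y) = r(1−p)/p² = 6·0.706 / 0.294² = 49.0073580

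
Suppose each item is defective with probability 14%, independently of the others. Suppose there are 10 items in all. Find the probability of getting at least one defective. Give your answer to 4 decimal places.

P(at least one) = 1 − P(none) = 1 − (1 − 0.14)^10
= 1 − 0.221302 = 0.778698

0.7787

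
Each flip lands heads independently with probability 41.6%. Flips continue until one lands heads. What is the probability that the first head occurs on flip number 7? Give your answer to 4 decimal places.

Geometric (trials to first success), p = 0.416.
P(Y = 7) = (1−p)^6 · p = 0.039671 · 0.416 = 0.016503

0.0165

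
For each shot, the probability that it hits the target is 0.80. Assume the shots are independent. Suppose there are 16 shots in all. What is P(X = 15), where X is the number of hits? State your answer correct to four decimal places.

0.1126

X ~ Binomial(n=16, p=0.80).
P(X=15) = C(16,15) · p^15 · (1−p)^1
= 16 · 0.035184 · 0.2 = 0.112590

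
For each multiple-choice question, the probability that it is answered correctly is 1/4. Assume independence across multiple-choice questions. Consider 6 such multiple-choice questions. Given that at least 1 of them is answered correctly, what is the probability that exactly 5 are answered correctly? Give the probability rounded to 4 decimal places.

0.0053

X ~ Binomial(6, 0.25). Want P(X=5 | X≥1) = P(X=5) / P(X≥1).
P(X=5) = C(6,5)·0.25^5·0.75^1 = 0.004395
P(X≥1) = 1 − 0.177979 = 0.822021
Ratio = 0.004395 / 0.822021 = 0.005346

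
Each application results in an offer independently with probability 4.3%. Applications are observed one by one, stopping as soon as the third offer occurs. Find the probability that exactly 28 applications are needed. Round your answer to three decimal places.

0.009

Y = trial on which the third success occurs; negative binomial, r=3, p=0.043.
P(Y=28) = C(27,2) · p^3 · (1−p)^25
= 351 · 7.9507e-05 · 0.33327 = 0.00930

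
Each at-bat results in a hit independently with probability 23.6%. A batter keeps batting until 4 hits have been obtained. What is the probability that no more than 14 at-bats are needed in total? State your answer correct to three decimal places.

0.429

Finishing within 14 at-bats ⇔ at least 4 successes in the first 14. With X ~ Binomial(14, 0.236), P(Y ≤ 14) = 1 − P(X ≤ 3).
  k=0: C(14,0)·0.236^0·0.764^14 = 0.02308
  k=1: C(14,1)·0.236^1·0.764^13 = 0.09983
  k=2: C(14,2)·0.236^2·0.764^12 = 0.20044
  k=3: C(14,3)·0.236^3·0.764^11 = 0.24766
1 − 0.57102 = 0.42898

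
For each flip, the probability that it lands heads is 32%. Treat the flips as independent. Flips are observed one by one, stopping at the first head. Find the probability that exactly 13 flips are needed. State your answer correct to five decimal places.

0.00313

Geometric (trials to first success), p = 0.32.
P(Y = 13) = (1−p)^12 · p = 0.0097748 · 0.32 = 0.0031279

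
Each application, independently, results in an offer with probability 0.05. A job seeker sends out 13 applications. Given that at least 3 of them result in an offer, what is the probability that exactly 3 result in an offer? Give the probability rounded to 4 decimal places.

0.8734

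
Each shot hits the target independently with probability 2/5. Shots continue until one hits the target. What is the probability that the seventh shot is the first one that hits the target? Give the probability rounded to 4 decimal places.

0.0187

Geometric (trials to first success), p = 0.40.
P(Y = 7) = (1−p)^6 · p = 0.046656 · 0.40 = 0.018662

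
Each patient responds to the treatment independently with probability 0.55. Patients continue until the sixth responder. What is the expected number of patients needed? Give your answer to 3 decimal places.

10.909

Y = total patients until the sixth success; negative binomial with r=6, p=0.55.
E[Y] = r / p = 6 / 0.55 = 10.90909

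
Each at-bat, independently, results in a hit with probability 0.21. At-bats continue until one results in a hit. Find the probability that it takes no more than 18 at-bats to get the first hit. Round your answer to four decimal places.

0.9856

Y = number of at-bats to the first success; geometric, p = 0.21.
P(Y ≤ 18) = 1 − (1−p)^18 = 1 − 0.014364 = 0.985636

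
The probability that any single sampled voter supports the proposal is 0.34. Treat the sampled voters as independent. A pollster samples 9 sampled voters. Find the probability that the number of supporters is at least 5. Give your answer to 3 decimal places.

X ~ Binomial(9, 0.34); P(X ≥ 5) = Σ C(9,k) p^k (1−p)^(9−k) over k:
  k=5: C(9,5)·0.34^5·0.66^4 = 0.10863
  k=6: C(9,6)·0.34^6·0.66^3 = 0.03731
  k=7: C(9,7)·0.34^7·0.66^2 = 0.00824
  k=8: C(9,8)·0.34^8·0.66^1 = 0.00106
  k=9: C(9,9)·0.34^9·0.66^0 = 0.00006
Total = 0.15529

0.155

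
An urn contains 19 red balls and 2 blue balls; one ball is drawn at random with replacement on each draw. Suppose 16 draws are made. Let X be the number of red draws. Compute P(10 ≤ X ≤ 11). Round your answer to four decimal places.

X ~ Binomial(16, 0.904762); P(10 ≤ X ≤ 11) = Σ C(16,k) p^k (1−p)^(16−k) over k:
  k=10: C(16,10)·0.904762^10·0.095238^6 = 0.002197
  k=11: C(16,11)·0.904762^11·0.095238^5 = 0.011382
Total = 0.013578

0.0136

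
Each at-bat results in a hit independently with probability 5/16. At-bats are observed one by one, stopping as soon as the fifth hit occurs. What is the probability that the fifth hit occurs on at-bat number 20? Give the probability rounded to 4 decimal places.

0.0419

Y = trial on which the fifth success occurs; negative binomial, r=5, p=0.3125.
P(Y=20) = C(19,4) · p^5 · (1−p)^15
= 3876 · 0.0029802 · 0.0036232 = 0.041853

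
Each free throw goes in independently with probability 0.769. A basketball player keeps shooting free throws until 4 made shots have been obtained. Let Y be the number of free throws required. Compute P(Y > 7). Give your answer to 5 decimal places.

0.05434

Needing more than 7 free throws ⇔ fewer than 4 successes in the first 7. With X ~ Binomial(7, 0.769), P(Y > 7) = P(X ≤ 3).
  k=0: C(7,0)·0.769^0·0.231^7 = 0.0000351
  k=1: C(7,1)·0.769^1·0.231^6 = 0.0008179
  k=2: C(7,2)·0.769^2·0.231^5 = 0.0081683
  k=3: C(7,3)·0.769^3·0.231^4 = 0.0453205
P(X ≤ 3) = 0.0543418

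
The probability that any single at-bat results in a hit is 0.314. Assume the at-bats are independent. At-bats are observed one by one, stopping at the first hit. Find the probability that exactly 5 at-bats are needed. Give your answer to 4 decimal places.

Geometric (trials to first success), p = 0.314.
P(Y = 5) = (1−p)^4 · p = 0.22146 · 0.314 = 0.069539

0.0695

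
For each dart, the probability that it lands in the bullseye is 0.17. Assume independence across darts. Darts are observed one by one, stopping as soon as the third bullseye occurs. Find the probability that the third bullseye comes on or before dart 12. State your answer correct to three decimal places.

0.334

Finishing within 12 darts ⇔ at least 3 successes in the first 12. With X ~ Binomial(12, 0.17), P(Y ≤ 12) = 1 − P(X ≤ 2).
  k=0: C(12,0)·0.17^0·0.83^12 = 0.10689
  k=1: C(12,1)·0.17^1·0.83^11 = 0.26272
  k=2: C(12,2)·0.17^2·0.83^10 = 0.29595
1 − 0.66556 = 0.33444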